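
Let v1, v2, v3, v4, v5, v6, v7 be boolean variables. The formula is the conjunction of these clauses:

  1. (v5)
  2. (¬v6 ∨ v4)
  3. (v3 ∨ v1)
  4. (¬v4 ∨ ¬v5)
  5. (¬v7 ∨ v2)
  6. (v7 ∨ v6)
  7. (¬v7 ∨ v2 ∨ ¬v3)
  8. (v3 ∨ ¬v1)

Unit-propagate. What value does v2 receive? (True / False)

(v5) is a unit clause: v5 = True.
From (¬v4 ∨ ¬v5) and v5 = True: v4 = False.
From (v4 ∨ ¬v6) and v4 = False: v6 = False.
From (v7 ∨ v6) and v6 = False: v7 = True.
(v2 ∨ ¬v7) with v7 = True leaves only v2, so v2 = True.

True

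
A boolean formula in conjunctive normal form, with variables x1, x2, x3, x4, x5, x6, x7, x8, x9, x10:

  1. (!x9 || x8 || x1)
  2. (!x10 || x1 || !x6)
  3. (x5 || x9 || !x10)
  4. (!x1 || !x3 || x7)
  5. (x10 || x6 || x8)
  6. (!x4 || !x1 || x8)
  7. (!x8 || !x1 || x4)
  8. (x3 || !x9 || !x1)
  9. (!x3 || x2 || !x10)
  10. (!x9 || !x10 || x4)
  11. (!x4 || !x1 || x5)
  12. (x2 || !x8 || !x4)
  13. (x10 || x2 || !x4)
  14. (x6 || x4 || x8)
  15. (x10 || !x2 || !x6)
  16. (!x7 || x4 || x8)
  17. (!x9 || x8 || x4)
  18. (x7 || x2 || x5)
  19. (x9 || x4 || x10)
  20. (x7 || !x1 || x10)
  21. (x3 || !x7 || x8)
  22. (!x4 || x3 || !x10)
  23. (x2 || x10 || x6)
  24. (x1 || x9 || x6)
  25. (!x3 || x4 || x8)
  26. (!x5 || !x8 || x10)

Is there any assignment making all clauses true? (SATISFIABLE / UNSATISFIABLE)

SATISFIABLE

Try x1 = False.
The remaining clauses are satisfied by x2 = True, x3 = False, x4 = False, x5 = False, x6 = False, x7 = True, x8 = True, x9 = True, x10 = False.
Every clause has at least one true literal under this assignment.
So x1 = False, x2 = True, x3 = False, x4 = False, x5 = False, x6 = False, x7 = True, x8 = True, x9 = True, x10 = False is a satisfying assignment.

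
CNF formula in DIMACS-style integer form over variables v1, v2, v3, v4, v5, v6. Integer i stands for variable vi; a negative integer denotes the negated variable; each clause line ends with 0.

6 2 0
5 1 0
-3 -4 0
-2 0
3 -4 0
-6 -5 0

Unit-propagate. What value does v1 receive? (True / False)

(~v2) stands alone — v2 = False.
(v6 | v2): since v2 = False, the clause reduces to (v6). v6 = True.
From (~v6 | ~v5) and v6 = True: v5 = False.
(v1 | v5) with v5 = False leaves only v1, so v1 = True.

True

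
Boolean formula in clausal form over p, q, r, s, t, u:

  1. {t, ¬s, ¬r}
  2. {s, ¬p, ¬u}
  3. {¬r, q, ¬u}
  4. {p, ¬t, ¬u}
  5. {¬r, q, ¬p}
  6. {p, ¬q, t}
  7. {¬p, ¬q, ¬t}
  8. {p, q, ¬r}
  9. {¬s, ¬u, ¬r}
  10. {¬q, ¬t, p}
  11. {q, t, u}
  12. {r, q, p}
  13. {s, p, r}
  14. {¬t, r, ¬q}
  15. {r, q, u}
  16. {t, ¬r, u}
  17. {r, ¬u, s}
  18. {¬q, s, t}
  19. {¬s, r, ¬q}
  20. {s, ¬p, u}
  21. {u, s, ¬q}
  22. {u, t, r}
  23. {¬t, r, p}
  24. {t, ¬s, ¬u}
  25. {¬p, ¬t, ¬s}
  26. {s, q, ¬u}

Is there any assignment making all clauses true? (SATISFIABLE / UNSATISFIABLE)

UNSATISFIABLE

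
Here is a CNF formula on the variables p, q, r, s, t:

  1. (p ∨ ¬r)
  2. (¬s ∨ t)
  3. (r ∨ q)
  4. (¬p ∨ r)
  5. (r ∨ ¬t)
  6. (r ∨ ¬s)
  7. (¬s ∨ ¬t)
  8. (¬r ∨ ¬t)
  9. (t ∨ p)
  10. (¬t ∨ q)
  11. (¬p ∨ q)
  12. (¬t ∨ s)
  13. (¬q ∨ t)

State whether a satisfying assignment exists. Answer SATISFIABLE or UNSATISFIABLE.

UNSATISFIABLE

t = True:
  propagation gives r=True; an empty clause results — contradiction.
t = False:
  propagation gives s=False, p=True, r=True, q=True; an empty clause results — contradiction.
Every branch closes, so no satisfying assignment exists.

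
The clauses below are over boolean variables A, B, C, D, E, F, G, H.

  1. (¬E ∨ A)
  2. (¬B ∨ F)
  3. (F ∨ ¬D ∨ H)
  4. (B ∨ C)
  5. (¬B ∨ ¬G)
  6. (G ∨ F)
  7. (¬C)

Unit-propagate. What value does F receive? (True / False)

True

Unit clause (¬C) sets C = False.
From (C ∨ B) and C = False: B = True.
(F ∨ ¬B): since B = True, the clause reduces to (F). F = True.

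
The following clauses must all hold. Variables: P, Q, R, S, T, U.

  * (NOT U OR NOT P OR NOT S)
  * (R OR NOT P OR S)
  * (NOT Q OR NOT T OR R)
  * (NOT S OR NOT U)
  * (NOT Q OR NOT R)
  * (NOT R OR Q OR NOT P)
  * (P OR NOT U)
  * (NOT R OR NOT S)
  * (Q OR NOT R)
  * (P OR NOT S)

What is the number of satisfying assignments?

6

The models are:
  P=F Q=F R=F S=F T=F U=F
  P=F Q=F R=F S=F T=T U=F
  P=F Q=T R=F S=F T=F U=F
  P=T Q=F R=F S=T T=F U=F
  P=T Q=F R=F S=T T=T U=F
  P=T Q=T R=F S=T T=F U=F
Count: 6.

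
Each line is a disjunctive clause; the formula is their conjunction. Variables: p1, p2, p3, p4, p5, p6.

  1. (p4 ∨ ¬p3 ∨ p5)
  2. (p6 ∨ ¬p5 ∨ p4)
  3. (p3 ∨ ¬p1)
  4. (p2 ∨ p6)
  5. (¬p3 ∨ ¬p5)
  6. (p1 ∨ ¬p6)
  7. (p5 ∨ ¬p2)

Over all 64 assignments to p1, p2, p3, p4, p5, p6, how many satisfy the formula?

Satisfying assignments:
  p1=0 p2=1 p3=0 p4=1 p5=1 p6=0
  p1=1 p2=0 p3=1 p4=1 p5=0 p6=1
Count: 2.

2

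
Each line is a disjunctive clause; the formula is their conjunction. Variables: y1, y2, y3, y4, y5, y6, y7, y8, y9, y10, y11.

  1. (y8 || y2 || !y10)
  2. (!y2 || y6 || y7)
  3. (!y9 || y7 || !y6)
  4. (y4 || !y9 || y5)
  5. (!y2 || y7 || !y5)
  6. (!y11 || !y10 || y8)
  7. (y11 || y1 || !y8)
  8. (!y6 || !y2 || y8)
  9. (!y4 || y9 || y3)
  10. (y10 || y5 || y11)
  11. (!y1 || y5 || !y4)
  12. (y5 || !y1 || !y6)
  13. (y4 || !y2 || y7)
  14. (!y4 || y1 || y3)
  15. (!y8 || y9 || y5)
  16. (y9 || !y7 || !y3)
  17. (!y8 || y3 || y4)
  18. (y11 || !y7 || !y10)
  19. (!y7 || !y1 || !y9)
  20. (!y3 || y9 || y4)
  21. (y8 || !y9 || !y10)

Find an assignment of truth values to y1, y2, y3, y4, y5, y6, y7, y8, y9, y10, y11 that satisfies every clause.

y1=False, y2=True, y3=True, y4=True, y5=False, y6=False, y7=True, y8=False, y9=True, y10=False, y11=True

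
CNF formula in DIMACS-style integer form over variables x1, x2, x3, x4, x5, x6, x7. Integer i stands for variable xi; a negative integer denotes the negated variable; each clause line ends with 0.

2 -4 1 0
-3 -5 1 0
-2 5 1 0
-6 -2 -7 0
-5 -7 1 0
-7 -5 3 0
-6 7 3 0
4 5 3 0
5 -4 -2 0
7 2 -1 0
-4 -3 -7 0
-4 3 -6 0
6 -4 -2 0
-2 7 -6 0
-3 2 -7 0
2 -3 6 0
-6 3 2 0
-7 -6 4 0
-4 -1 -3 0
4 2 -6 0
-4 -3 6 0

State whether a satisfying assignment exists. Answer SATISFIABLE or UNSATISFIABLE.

Set x1 = False and propagate.
For the remaining variables, x2 = False, x3 = False, x4 = False, x5 = True, x6 = False, x7 = False works.
Every clause has at least one true literal under this assignment.
So x1=False  x2=False  x3=False  x4=False  x5=True  x6=False  x7=False is a satisfying assignment.

SATISFIABLE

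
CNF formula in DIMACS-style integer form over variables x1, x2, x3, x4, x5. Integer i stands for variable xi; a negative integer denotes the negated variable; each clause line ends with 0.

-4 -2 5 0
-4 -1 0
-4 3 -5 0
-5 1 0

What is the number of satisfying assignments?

14

Case analysis on x4 and x5:
  x4=T, x5=T: a clause becomes empty — 0.
  x4=T, x5=F: remaining (x1,x2,x3) ∈ {(F,F,F); (F,F,T)} — 2.
  x4=F, x5=T: remaining (x1,x2,x3) ∈ {(T,F,F); (T,F,T); (T,T,F); (T,T,T)} — 4.
  x4=F, x5=F: x1, x2, x3 free → 2^3 = 8.
Total: 0 + 2 + 4 + 8 = 14.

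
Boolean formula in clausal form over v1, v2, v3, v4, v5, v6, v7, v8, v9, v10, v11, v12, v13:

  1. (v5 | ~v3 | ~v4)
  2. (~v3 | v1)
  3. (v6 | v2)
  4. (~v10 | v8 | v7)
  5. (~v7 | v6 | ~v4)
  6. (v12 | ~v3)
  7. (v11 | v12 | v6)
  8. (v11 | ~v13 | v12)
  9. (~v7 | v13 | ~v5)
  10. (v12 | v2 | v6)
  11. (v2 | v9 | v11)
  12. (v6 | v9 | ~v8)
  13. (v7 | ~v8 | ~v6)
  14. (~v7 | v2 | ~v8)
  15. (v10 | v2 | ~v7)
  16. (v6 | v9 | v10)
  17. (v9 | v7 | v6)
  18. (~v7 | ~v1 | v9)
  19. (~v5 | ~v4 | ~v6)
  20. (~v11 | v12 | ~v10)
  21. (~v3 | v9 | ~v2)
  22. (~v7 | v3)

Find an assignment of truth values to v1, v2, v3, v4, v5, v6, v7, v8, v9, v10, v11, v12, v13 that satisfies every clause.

v1 = True, v2 = False, v3 = True, v4 = False, v5 = False, v6 = True, v7 = True, v8 = False, v9 = True, v10 = True, v11 = True, v12 = True, v13 = False

v4 occurs only negated in the remaining clauses — set v4 = False.
Pure literal: v9 appears only positively; assign v9 = True.
Branch on v1: take v1 = True.
Try v2 = False.
  then v6 is forced to True.
The remaining clauses are satisfied by v3 = True, v5 = False, v7 = True, v8 = False, v10 = True, v11 = True, v12 = True, v13 = False.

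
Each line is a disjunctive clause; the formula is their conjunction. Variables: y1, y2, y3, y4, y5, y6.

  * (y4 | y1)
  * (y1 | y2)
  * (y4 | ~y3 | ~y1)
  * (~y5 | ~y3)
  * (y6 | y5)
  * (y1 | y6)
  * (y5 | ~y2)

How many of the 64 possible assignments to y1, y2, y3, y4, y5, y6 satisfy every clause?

12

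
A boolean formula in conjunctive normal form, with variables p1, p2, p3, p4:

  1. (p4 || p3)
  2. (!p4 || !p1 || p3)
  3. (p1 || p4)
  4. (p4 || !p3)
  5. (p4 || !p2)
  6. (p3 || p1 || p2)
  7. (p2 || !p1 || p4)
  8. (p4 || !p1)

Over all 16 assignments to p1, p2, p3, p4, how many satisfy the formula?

5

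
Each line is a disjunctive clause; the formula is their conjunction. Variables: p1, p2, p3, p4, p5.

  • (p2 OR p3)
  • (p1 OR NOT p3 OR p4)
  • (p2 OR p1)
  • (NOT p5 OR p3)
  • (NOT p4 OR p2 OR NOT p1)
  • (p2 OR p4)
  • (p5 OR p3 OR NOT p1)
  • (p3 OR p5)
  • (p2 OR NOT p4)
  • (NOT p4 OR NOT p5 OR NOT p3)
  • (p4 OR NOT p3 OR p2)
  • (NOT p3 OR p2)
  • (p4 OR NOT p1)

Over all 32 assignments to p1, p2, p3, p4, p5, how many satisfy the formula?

2

Satisfying assignments:
  p1=F p2=T p3=T p4=T p5=F
  p1=T p2=T p3=T p4=T p5=F
Count: 2.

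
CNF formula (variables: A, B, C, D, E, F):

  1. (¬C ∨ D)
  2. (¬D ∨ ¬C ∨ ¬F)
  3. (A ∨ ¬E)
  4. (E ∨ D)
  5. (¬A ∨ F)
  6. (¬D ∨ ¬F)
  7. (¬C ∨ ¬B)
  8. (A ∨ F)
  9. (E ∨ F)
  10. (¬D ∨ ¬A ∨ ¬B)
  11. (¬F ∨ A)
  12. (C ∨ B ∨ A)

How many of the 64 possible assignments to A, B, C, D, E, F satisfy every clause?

Satisfying assignments:
  A=T B=F C=F D=F E=T F=T
  A=T B=T C=F D=F E=T F=T
That's 2 in total.

2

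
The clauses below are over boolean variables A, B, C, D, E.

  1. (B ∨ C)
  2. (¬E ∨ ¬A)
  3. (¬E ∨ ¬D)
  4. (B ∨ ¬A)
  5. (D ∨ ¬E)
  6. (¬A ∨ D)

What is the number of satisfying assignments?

8

The models are:
  A=0 B=0 C=1 D=0 E=0
  A=0 B=0 C=1 D=1 E=0
  A=0 B=1 C=0 D=0 E=0
  A=0 B=1 C=0 D=1 E=0
  A=0 B=1 C=1 D=0 E=0
  A=0 B=1 C=1 D=1 E=0
  A=1 B=1 C=0 D=1 E=0
  A=1 B=1 C=1 D=1 E=0
Count: 8.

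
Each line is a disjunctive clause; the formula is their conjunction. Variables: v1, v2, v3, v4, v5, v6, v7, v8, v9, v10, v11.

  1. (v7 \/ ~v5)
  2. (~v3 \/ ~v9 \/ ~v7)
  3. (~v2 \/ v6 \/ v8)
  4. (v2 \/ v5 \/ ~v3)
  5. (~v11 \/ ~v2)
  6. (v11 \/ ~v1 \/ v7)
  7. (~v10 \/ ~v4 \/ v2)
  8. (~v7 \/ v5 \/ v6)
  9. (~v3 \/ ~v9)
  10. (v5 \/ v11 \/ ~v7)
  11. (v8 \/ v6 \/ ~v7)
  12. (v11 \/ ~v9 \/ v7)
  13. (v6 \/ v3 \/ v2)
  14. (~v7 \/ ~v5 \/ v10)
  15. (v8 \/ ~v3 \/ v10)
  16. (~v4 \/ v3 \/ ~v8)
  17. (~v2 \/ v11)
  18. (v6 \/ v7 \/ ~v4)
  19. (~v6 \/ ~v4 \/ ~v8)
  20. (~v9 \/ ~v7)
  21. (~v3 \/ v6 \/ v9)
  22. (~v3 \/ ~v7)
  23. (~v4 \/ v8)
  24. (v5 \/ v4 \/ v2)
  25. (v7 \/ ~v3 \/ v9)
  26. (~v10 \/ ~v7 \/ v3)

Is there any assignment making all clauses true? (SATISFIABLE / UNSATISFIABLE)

UNSATISFIABLE

v7 = True:
  propagation gives v9=False, v3=False, v10=False, v5=False; an empty clause results — contradiction.
v7 = False:
  v2 = True:
    propagation gives v11=False; an empty clause results — contradiction.
  v2 = False:
    propagation gives v3=False, v6=True, v4=True, v10=False; an empty clause results — contradiction.
Every branch closes, so no satisfying assignment exists.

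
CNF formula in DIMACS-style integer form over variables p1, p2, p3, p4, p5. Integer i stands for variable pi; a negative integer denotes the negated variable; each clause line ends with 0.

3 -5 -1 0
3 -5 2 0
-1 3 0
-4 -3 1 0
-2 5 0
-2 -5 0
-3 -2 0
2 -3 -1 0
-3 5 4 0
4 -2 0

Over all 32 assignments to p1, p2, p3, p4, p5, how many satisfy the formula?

3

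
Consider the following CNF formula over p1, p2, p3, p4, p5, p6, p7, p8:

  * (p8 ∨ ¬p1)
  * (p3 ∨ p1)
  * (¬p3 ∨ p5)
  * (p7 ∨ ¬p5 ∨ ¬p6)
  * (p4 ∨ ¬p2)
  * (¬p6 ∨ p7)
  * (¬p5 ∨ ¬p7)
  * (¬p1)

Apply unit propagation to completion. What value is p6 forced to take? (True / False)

Unit clause (¬p1) sets p1 = False.
In (p1 ∨ p3), p1 is now false; p3 must hold, so p3 = True.
(¬p3 ∨ p5) with p3 = True leaves only p5, so p5 = True.
In (¬p5 ∨ ¬p7), ¬p5 is now false; ¬p7 must hold, so p7 = False.
(¬p6 ∨ p7 ∨ ¬p5) with p5 = True, p7 = False leaves only ¬p6, so p6 = False.

False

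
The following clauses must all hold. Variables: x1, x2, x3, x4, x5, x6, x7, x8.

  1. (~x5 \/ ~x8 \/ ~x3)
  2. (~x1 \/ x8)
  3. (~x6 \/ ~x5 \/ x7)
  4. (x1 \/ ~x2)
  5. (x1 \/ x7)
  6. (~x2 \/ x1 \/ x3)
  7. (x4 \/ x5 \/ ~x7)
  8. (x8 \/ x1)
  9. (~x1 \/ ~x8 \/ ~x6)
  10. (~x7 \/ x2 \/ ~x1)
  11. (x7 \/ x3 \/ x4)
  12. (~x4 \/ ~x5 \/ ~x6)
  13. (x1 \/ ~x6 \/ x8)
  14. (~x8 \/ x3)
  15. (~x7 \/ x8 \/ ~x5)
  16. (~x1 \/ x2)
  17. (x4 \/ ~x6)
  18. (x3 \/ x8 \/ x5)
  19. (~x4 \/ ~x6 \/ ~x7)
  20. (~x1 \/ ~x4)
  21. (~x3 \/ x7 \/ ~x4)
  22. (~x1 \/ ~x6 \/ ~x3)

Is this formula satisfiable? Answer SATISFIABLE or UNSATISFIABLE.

SATISFIABLE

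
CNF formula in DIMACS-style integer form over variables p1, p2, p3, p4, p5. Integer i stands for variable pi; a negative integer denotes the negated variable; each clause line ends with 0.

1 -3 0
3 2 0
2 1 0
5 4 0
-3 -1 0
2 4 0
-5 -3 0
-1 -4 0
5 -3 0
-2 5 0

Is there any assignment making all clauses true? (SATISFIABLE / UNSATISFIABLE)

Try p1 = False.
  then p3 is forced to False.
  then p2 is forced to True.
  then p5 is forced to True.
p4 is now unconstrained; take p4 = True.
Every clause has at least one true literal under this assignment.
So p1=F, p2=T, p3=F, p4=T, p5=T is a satisfying assignment.

SATISFIABLE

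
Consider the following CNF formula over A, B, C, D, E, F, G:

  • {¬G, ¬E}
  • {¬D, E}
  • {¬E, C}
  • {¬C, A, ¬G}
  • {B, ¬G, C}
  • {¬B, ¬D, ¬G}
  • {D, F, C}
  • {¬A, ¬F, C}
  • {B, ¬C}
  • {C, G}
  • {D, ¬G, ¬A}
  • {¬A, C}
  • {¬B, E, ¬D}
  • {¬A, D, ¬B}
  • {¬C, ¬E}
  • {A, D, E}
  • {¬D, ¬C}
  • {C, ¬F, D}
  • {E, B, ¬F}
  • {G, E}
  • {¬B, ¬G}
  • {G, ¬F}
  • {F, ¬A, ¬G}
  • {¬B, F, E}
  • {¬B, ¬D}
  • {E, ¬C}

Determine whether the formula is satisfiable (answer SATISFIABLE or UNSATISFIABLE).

C = True:
  propagation gives B=True, E=False; an empty clause results — contradiction.
C = False:
  propagation gives E=False, D=False, F=True; an empty clause results — contradiction.
Every branch closes, so no satisfying assignment exists.

UNSATISFIABLE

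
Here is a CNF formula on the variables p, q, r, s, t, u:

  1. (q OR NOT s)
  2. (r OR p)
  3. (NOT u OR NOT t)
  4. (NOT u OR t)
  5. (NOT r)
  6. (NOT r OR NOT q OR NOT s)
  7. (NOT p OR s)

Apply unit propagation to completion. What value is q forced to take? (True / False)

(NOT r) is a unit clause: r = False.
(p OR r): since r = False, the clause reduces to (p). p = True.
(NOT p OR s) with p = True leaves only s, so s = True.
From (q OR NOT s) and s = True: q = True.

True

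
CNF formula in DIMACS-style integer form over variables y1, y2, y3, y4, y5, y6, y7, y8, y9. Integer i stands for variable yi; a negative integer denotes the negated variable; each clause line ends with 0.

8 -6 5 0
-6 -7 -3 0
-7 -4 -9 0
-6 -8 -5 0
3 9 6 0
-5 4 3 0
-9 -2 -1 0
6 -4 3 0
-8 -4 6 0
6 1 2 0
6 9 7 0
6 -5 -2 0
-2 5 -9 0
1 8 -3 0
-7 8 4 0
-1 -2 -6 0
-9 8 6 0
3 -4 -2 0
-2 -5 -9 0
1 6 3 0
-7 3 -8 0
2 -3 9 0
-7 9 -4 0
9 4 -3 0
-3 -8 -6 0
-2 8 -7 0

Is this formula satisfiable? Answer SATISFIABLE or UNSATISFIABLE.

Branch on y1: take y1 = True.
Branch on y2: take y2 = False.
The remaining clauses are satisfied by y3 = True, y4 = False, y5 = False, y6 = False, y7 = False, y8 = True, y9 = True.
Every clause has at least one true literal under this assignment.
So y1 = T, y2 = F, y3 = T, y4 = F, y5 = F, y6 = F, y7 = F, y8 = T, y9 = T is a satisfying assignment.

SATISFIABLE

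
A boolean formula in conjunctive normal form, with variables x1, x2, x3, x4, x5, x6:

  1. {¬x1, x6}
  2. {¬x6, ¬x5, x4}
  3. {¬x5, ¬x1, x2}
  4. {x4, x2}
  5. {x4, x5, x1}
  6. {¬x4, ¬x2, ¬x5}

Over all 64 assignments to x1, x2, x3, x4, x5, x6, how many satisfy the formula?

20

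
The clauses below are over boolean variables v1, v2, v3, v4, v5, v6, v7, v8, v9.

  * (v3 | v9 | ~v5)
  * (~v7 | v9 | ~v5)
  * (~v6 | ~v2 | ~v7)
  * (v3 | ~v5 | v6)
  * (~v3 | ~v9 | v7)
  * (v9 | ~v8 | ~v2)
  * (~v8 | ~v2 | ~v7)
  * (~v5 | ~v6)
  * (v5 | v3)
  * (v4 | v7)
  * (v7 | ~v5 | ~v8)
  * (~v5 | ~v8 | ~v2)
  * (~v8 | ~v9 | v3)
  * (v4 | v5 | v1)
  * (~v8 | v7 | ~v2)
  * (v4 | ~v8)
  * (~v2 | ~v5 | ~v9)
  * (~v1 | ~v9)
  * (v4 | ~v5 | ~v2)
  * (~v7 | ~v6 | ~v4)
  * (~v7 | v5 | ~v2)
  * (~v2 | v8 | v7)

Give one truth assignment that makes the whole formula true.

v1=T, v2=F, v3=T, v4=F, v5=F, v6=T, v7=T, v8=F, v9=F

Check each clause:
  1. (~v5 | v3 | v9) — v3 is true.
  2. (~v7 | ~v5 | v9) — ~v5 is true.
  3. (~v7 | ~v2 | ~v6) — ~v2 is true.
  4. (v3 | v6 | ~v5) — v3 is true.
  5. (~v9 | v7 | ~v3) — v7 is true.
  6. (v9 | ~v2 | ~v8) — ~v8 is true.
  7. (~v7 | ~v2 | ~v8) — ~v8 is true.
  8. (~v5 | ~v6) — ~v5 is true.
  9. (v5 | v3) — v3 is true.
  10. (v4 | v7) — v7 is true.
  11. (~v5 | v7 | ~v8) — ~v8 is true.
  12. (~v5 | ~v2 | ~v8) — ~v8 is true.
  13. (~v8 | ~v9 | v3) — ~v8 is true.
  14. (v1 | v5 | v4) — v1 is true.
  15. (~v8 | v7 | ~v2) — ~v8 is true.
  16. (v4 | ~v8) — ~v8 is true.
  17. (~v2 | ~v9 | ~v5) — ~v5 is true.
  18. (~v1 | ~v9) — ~v9 is true.
  19. (v4 | ~v5 | ~v2) — ~v5 is true.
  20. (~v6 | ~v4 | ~v7) — ~v4 is true.
  21. (~v2 | v5 | ~v7) — ~v2 is true.
  22. (v8 | ~v2 | v7) — ~v2 is true.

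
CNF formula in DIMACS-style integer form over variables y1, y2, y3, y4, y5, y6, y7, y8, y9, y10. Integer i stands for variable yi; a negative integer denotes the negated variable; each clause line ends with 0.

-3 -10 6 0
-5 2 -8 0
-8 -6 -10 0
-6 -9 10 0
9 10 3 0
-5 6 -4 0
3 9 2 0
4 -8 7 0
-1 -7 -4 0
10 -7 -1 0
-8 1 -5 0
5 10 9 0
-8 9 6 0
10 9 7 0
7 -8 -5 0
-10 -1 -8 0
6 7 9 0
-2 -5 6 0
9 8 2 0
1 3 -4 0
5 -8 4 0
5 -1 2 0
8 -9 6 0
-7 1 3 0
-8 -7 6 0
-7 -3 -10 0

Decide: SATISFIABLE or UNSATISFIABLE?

SATISFIABLE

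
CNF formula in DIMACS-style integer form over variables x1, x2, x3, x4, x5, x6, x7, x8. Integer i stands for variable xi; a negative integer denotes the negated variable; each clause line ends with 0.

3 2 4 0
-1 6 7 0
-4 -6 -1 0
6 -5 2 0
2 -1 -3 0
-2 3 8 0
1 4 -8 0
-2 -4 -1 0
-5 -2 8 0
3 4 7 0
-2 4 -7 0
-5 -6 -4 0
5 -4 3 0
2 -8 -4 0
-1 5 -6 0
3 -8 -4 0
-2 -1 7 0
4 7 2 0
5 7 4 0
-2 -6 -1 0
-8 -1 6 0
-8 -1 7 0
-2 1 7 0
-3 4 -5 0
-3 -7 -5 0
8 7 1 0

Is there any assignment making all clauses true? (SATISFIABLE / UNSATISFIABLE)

SATISFIABLE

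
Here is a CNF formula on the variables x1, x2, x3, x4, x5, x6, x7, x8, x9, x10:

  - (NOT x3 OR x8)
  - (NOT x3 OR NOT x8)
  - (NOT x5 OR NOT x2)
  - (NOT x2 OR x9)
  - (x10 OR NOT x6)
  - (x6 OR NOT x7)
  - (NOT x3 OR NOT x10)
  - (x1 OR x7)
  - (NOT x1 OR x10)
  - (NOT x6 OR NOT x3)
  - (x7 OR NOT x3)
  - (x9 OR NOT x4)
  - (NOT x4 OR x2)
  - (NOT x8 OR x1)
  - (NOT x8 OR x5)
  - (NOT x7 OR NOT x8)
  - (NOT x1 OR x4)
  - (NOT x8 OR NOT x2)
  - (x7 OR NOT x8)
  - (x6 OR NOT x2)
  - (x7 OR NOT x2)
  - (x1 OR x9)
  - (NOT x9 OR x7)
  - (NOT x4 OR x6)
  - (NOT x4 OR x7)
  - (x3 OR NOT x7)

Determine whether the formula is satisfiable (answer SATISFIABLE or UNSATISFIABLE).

x7 = True:
  propagation gives x6=True, x10=True, x3=False; an empty clause results — contradiction.
x7 = False:
  propagation gives x1=True, x10=True, x3=False, x4=True; an empty clause results — contradiction.
Every branch closes, so no satisfying assignment exists.

UNSATISFIABLE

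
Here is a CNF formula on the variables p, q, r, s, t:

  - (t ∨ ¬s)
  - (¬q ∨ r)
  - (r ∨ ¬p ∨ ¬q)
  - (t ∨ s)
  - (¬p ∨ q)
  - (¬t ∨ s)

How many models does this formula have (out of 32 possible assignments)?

4

Satisfying assignments:
  p=0 q=0 r=0 s=1 t=1
  p=0 q=0 r=1 s=1 t=1
  p=0 q=1 r=1 s=1 t=1
  p=1 q=1 r=1 s=1 t=1
Count: 4.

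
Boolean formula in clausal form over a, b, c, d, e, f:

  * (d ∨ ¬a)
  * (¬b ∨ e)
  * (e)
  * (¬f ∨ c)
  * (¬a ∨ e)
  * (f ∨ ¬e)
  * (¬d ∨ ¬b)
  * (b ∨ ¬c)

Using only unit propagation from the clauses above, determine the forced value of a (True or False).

False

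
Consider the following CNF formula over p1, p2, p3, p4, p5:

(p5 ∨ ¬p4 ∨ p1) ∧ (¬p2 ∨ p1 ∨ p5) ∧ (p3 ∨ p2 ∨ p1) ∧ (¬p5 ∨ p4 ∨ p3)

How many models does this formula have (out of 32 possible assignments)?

Case analysis on p1 and p5:
  p1=1, p5=1: p2 free; 3 ways for (p3,p4) × 2^1 = 6.
  p1=1, p5=0: p2, p3, p4 free → 2^3 = 8.
  p1=0, p5=1: 5 of the 8 assignments to (p2,p3,p4) work.
  p1=0, p5=0: remaining (p2,p3,p4) ∈ {(0,1,0)} — 1.
Total: 6 + 8 + 5 + 1 = 20.

20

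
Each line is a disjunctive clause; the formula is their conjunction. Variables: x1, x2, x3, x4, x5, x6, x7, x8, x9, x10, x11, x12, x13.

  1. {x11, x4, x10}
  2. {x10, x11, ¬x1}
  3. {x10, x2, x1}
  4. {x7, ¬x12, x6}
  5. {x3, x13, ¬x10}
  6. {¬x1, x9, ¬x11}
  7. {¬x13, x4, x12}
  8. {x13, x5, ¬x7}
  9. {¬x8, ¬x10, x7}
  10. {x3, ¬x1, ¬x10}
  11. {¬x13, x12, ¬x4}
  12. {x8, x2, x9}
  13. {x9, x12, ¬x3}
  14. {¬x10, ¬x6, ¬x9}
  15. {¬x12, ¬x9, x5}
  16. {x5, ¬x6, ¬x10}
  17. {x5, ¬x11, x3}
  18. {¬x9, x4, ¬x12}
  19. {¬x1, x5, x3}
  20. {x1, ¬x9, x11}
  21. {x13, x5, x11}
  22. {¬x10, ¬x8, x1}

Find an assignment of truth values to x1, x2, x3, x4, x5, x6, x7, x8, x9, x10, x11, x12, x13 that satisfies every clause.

x1=False, x2=True, x3=True, x4=True, x5=True, x6=False, x7=True, x8=False, x9=True, x10=False, x11=True, x12=True, x13=True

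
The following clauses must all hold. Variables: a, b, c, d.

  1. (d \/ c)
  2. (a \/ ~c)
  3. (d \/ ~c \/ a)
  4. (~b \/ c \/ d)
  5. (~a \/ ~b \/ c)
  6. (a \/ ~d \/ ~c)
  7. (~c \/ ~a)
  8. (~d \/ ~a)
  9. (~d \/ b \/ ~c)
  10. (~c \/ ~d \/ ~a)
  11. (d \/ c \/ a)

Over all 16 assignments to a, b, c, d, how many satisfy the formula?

Satisfying assignments:
  a=F b=F c=F d=T
  a=F b=T c=F d=T
That's 2 in total.

2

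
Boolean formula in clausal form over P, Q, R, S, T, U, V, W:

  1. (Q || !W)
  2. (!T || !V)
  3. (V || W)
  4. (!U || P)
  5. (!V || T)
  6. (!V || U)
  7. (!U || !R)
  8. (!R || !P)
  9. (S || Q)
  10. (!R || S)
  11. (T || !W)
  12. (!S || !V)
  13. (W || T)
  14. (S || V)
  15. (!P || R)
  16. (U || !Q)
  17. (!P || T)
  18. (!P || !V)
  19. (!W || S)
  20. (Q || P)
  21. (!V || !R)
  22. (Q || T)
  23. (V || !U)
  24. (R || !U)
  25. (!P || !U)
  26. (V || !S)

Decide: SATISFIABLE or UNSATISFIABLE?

UNSATISFIABLE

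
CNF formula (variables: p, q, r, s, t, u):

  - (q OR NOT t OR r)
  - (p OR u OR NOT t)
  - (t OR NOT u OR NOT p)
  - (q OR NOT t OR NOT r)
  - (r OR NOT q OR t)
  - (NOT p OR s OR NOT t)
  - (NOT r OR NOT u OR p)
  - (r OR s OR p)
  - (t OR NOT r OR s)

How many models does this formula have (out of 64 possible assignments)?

13

Split on t, then r.
  t=1, r=1: remaining (p,q,s,u) ∈ {(1,1,1,0); (1,1,1,1)} — 2.
  t=1, r=0: remaining (p,q,s,u) ∈ {(0,1,1,1); (1,1,1,0); (1,1,1,1)} — 3.
  t=0, r=1: remaining (p,q,s,u) ∈ {(0,0,1,0); (0,1,1,0); (1,0,1,0); (1,1,1,0)} — 4.
  t=0, r=0: remaining (p,q,s,u) ∈ {(0,0,1,0); (0,0,1,1); (1,0,0,0); (1,0,1,0)} — 4.
Total: 2 + 3 + 4 + 4 = 13.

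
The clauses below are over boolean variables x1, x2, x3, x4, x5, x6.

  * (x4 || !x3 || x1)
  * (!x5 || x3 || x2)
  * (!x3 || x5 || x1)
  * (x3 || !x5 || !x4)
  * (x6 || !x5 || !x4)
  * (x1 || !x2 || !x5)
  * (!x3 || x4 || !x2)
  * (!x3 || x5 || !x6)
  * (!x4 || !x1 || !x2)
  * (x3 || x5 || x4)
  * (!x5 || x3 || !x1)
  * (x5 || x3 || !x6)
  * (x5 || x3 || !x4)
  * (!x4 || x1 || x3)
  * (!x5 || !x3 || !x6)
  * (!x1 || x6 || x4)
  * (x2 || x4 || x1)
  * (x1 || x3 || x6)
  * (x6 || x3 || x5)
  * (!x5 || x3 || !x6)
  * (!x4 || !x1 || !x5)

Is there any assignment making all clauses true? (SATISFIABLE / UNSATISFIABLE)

SATISFIABLE

Try x1 = True.
Branch on x2: take x2 = False.
Branch on x3: take x3 = True.
The remaining clauses are satisfied by x4 = True, x5 = False, x6 = False.
Every clause has at least one true literal under this assignment.
So x1=True, x2=False, x3=True, x4=True, x5=False, x6=False is a satisfying assignment.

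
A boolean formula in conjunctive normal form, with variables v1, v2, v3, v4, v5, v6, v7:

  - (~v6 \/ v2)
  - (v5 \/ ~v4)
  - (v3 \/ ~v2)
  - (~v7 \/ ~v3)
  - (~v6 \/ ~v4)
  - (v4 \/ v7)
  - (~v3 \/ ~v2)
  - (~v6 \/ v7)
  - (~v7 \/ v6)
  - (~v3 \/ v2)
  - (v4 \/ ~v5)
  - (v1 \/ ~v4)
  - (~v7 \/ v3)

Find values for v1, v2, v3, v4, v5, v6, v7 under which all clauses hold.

v1 = T, v2 = F, v3 = F, v4 = T, v5 = T, v6 = F, v7 = F

Check each clause:
  1. (~v6 \/ v2) — ~v6 is true.
  2. (~v4 \/ v5) — v5 is true.
  3. (v3 \/ ~v2) — ~v2 is true.
  4. (~v3 \/ ~v7) — ~v7 is true.
  5. (~v4 \/ ~v6) — ~v6 is true.
  6. (v4 \/ v7) — v4 is true.
  7. (~v3 \/ ~v2) — ~v3 is true.
  8. (~v6 \/ v7) — ~v6 is true.
  9. (v6 \/ ~v7) — ~v7 is true.
  10. (~v3 \/ v2) — ~v3 is true.
  11. (v4 \/ ~v5) — v4 is true.
  12. (~v4 \/ v1) — v1 is true.
  13. (v3 \/ ~v7) — ~v7 is true.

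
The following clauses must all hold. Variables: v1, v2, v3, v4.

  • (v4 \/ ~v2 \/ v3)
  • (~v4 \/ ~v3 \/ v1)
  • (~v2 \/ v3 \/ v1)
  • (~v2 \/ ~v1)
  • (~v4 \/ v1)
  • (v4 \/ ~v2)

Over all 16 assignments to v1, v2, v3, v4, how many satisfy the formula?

Satisfying assignments:
  v1=F v2=F v3=F v4=F
  v1=F v2=F v3=T v4=F
  v1=T v2=F v3=F v4=F
  v1=T v2=F v3=F v4=T
  v1=T v2=F v3=T v4=F
  v1=T v2=F v3=T v4=T
Count: 6.

6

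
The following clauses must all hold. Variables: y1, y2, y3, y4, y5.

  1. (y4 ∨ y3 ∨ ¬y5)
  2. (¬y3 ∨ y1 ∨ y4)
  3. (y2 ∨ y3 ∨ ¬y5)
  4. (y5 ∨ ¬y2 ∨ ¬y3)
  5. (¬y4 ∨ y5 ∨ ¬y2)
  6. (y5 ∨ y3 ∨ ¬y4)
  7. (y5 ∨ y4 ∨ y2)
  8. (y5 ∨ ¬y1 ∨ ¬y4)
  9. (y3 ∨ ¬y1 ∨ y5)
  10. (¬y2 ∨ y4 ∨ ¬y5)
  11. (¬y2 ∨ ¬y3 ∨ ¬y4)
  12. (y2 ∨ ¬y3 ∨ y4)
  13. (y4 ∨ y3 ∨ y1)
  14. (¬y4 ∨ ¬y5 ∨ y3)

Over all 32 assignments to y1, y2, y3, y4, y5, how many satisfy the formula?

3

Satisfying assignments:
  y1=0 y2=0 y3=1 y4=1 y5=0
  y1=0 y2=0 y3=1 y4=1 y5=1
  y1=1 y2=0 y3=1 y4=1 y5=1
That's 3 in total.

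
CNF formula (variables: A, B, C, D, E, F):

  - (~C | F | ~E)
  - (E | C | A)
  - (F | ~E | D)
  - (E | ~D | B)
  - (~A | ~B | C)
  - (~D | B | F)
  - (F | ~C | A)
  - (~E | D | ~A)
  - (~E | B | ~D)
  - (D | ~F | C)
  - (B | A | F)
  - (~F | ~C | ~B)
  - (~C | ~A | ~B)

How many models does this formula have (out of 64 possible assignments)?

Satisfying assignments:
  A=0 B=0 C=1 D=0 E=0 F=1
  A=0 B=0 C=1 D=0 E=1 F=1
  A=0 B=1 C=0 D=1 E=1 F=0
  A=0 B=1 C=0 D=1 E=1 F=1
  A=1 B=0 C=0 D=0 E=0 F=0
  A=1 B=0 C=1 D=0 E=0 F=0
  A=1 B=0 C=1 D=0 E=0 F=1
Count: 7.

7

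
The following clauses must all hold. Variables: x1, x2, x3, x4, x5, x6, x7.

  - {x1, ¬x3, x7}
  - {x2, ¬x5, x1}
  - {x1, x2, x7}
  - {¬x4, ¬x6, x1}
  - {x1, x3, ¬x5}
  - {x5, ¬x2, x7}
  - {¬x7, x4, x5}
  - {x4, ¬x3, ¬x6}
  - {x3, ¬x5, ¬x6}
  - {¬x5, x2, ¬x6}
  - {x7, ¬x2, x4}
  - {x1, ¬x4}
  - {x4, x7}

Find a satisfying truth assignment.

Pure literal: x1 appears only positively; assign x1 = True.
Pure literal: x6 appears only negated; assign x6 = False.
Try x2 = False.
For the remaining variables, x3 = True, x4 = True, x5 = True, x7 = True works.
Check each clause:
  1. {x7, ¬x3, x1} — x1 is true.
  2. {x1, ¬x5, x2} — x1 is true.
  3. {x2, x7, x1} — x1 is true.
  4. {¬x4, x1, ¬x6} — x1 is true.
  5. {x1, ¬x5, x3} — x3 is true.
  6. {x5, ¬x2, x7} — x5 is true.
  7. {¬x7, x4, x5} — x4 is true.
  8. {x4, ¬x3, ¬x6} — ¬x6 is true.
  9. {x3, ¬x5, ¬x6} — x3 is true.
  10. {¬x6, x2, ¬x5} — ¬x6 is true.
  11. {x4, ¬x2, x7} — x4 is true.
  12. {¬x4, x1} — x1 is true.
  13. {x7, x4} — x4 is true.

x1 = T, x2 = F, x3 = T, x4 = T, x5 = T, x6 = F, x7 = T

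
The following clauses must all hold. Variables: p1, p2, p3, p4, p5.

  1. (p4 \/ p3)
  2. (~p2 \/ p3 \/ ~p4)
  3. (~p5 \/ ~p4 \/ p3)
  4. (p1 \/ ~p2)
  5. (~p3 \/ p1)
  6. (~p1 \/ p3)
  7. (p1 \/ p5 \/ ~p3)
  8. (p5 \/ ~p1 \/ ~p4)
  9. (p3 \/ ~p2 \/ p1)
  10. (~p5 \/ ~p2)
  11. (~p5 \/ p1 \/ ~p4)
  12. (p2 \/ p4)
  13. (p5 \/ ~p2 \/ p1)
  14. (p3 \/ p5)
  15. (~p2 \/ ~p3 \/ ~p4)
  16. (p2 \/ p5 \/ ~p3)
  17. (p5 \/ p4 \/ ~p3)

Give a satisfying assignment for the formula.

p1=True, p2=False, p3=True, p4=True, p5=True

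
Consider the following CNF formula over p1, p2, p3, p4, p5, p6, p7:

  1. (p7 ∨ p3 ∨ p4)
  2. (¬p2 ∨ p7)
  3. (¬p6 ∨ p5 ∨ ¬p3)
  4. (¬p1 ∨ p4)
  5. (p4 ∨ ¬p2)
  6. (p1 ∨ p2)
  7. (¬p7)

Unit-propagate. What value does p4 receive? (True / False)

(¬p7) stands alone — p7 = False.
In (¬p2 ∨ p7), p7 is now false; ¬p2 must hold, so p2 = False.
In (p1 ∨ p2), p2 is now false; p1 must hold, so p1 = True.
In (p4 ∨ ¬p1), ¬p1 is now false; p4 must hold, so p4 = True.

True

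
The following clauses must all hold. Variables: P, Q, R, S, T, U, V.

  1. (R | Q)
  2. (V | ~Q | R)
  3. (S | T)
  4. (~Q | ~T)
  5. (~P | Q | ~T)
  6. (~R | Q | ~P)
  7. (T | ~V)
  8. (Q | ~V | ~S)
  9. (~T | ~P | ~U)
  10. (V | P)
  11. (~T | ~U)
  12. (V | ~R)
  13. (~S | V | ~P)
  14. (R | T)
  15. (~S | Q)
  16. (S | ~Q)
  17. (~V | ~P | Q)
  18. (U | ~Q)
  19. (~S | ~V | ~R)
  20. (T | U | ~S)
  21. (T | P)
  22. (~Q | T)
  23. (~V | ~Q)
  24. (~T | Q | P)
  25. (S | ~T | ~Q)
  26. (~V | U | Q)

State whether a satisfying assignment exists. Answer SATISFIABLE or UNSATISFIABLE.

UNSATISFIABLE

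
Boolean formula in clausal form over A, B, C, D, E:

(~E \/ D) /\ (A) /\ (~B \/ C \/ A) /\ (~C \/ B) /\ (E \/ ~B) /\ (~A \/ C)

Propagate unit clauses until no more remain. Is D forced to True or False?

True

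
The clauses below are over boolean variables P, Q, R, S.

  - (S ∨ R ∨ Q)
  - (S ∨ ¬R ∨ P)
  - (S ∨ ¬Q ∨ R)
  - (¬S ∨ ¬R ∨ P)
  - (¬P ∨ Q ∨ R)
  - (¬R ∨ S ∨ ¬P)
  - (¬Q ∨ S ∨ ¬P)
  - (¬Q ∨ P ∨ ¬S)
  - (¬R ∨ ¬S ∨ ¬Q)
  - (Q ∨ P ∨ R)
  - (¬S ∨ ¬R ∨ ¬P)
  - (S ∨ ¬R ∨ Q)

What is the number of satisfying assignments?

1

The models are:
  P=1 Q=1 R=0 S=1
That's 1 in total.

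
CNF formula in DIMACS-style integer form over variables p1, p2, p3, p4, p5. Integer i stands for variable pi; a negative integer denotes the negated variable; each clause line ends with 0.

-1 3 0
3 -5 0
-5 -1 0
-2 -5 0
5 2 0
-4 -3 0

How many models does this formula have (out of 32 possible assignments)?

5

The models are:
  p1=0 p2=0 p3=1 p4=0 p5=1
  p1=0 p2=1 p3=0 p4=0 p5=0
  p1=0 p2=1 p3=0 p4=1 p5=0
  p1=0 p2=1 p3=1 p4=0 p5=0
  p1=1 p2=1 p3=1 p4=0 p5=0
That's 5 in total.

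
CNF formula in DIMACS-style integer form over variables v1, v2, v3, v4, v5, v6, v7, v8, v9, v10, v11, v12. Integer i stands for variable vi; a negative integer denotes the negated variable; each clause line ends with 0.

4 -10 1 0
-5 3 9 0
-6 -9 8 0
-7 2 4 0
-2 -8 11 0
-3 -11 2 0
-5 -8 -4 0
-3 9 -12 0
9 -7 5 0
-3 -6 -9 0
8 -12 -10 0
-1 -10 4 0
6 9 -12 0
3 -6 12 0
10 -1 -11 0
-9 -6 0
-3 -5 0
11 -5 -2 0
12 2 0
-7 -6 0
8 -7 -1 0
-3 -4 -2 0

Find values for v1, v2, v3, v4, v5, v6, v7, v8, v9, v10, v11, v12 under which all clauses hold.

v1=False, v2=True, v3=False, v4=False, v5=False, v6=False, v7=False, v8=False, v9=False, v10=False, v11=True, v12=False

Pure literal: v7 appears only negated; assign v7 = False.
Try v1 = False.
Branch on v2: take v2 = True.
Branch on v3: take v3 = False.
For the remaining variables, v4 = False, v5 = False, v6 = False, v8 = False, v9 = False, v10 = False, v11 = True, v12 = False works.
Every clause has at least one true literal under this assignment.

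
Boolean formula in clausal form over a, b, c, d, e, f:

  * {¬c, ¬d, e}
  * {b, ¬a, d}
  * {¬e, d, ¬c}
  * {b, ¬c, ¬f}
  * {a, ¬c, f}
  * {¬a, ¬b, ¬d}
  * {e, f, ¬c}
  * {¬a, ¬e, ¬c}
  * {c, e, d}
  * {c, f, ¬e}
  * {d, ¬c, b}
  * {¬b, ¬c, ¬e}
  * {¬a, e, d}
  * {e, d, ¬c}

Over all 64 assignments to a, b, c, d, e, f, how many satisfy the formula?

12

Split on c, then e.
  c=1, e=1: a clause becomes empty — 0.
  c=1, e=0: a clause becomes empty — 0.
  c=0, e=1: 6 of the 16 assignments to (a,b,d,f) work.
  c=0, e=0: f free; 3 ways for (a,b,d) × 2^1 = 6.
Total: 0 + 0 + 6 + 6 = 12.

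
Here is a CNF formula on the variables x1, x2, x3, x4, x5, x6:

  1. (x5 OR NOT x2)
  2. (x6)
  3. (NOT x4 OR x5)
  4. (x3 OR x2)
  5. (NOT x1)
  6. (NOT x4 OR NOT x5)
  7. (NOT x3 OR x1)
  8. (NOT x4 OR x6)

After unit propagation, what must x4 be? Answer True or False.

False

Unit clause (x6) sets x6 = True.
(NOT x1) stands alone — x1 = False.
From (x1 OR NOT x3) and x1 = False: x3 = False.
(x3 OR x2) with x3 = False leaves only x2, so x2 = True.
In (x5 OR NOT x2), NOT x2 is now false; x5 must hold, so x5 = True.
From (NOT x5 OR NOT x4) and x5 = True: x4 = False.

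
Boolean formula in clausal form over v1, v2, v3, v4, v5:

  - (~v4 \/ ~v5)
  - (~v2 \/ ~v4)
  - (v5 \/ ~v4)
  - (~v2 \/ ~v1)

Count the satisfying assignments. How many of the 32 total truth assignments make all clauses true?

Case analysis on v4 and v2:
  v4=1, v2=1: a clause becomes empty — 0.
  v4=1, v2=0: a clause becomes empty — 0.
  v4=0, v2=1: remaining (v1,v3,v5) ∈ {(0,0,0); (0,0,1); (0,1,0); (0,1,1)} — 4.
  v4=0, v2=0: v1, v3, v5 free → 2^3 = 8.
Total: 0 + 0 + 4 + 8 = 12.

12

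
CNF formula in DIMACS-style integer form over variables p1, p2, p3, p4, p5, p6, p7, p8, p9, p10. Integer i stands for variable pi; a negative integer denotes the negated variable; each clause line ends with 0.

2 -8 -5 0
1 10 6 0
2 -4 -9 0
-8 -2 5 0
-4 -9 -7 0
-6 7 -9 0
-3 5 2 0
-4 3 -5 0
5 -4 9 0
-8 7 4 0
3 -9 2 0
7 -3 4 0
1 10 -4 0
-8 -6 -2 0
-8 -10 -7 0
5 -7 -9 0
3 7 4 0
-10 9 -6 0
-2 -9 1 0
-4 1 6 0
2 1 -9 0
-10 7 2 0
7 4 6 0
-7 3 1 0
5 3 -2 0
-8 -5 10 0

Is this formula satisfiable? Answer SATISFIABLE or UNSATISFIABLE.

Pure literal: p1 appears only positively; assign p1 = True.
Pure literal: p8 appears only negated; assign p8 = False.
Set p2 = True and propagate.
Set p3 = True and propagate.
Set p4 = False and propagate.
  then p7 is forced to True.
For the remaining variables, p5 = True, p6 = False, p9 = False, p10 = True works.
So p1 = T, p2 = T, p3 = T, p4 = F, p5 = T, p6 = F, p7 = T, p8 = F, p9 = F, p10 = T is a satisfying assignment.

SATISFIABLE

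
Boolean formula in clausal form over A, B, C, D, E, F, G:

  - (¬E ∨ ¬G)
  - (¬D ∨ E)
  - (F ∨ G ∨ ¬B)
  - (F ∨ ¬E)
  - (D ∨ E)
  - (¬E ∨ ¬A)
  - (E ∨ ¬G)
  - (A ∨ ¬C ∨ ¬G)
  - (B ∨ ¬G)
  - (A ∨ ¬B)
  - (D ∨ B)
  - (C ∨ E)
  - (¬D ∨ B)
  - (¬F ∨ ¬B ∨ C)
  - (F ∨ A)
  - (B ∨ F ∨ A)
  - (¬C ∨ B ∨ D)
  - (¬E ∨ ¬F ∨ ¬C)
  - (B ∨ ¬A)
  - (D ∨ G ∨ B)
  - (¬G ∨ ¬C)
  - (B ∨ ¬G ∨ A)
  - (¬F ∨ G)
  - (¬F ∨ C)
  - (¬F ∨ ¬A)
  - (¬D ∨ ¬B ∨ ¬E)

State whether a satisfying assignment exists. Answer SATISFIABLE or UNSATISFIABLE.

UNSATISFIABLE

B = True:
  propagation gives A=True, E=False, D=False; an empty clause results — contradiction.
B = False:
  propagation gives G=False, D=True; an empty clause results — contradiction.
Every branch closes, so no satisfying assignment exists.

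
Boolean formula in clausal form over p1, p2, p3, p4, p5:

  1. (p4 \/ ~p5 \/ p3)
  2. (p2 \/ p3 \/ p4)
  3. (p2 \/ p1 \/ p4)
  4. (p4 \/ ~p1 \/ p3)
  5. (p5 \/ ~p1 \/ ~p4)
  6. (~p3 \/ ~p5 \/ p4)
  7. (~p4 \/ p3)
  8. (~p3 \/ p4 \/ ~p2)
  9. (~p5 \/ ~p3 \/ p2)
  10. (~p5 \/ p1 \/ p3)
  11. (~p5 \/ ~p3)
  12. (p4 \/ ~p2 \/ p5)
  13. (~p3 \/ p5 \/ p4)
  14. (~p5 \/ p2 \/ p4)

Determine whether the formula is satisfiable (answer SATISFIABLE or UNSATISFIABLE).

Branch on p1: take p1 = False.
Branch on p2: take p2 = False.
  then p4 is forced to True.
  then p3 is forced to True.
  then p5 is forced to False.
Every clause has at least one true literal under this assignment.
So p1=False, p2=False, p3=True, p4=True, p5=False is a satisfying assignment.

SATISFIABLE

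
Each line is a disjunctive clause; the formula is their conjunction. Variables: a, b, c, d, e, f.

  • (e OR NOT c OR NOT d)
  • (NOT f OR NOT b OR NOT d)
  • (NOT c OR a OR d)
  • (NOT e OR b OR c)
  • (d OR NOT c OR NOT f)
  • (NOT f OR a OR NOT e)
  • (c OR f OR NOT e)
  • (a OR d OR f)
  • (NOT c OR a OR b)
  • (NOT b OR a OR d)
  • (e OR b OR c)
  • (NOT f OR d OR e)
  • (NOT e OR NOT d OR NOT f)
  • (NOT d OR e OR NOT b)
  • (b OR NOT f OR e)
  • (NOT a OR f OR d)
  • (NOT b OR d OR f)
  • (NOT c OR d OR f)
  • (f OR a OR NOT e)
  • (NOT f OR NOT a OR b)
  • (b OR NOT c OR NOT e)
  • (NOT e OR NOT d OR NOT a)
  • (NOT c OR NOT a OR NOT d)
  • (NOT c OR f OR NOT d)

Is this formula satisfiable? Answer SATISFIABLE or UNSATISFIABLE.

Branch on a: take a = True.
Set b = True and propagate.
Branch on c: take c = False.
For the remaining variables, d = False, e = True, f = True works.
So a=True  b=True  c=False  d=False  e=True  f=True is a satisfying assignment.

SATISFIABLE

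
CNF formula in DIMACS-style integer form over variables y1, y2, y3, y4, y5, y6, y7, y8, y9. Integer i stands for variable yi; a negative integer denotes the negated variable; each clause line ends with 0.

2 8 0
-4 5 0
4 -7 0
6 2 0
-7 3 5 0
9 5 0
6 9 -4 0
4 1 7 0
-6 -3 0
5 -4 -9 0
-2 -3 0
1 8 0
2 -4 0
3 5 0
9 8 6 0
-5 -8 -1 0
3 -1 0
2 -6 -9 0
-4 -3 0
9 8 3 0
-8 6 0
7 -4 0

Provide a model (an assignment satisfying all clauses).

y1=0  y2=1  y3=0  y4=1  y5=1  y6=1  y7=1  y8=1  y9=1

Check each clause:
  1. (y8 \/ y2) — y8 is true.
  2. (y5 \/ ~y4) — y5 is true.
  3. (y4 \/ ~y7) — y4 is true.
  4. (y6 \/ y2) — y2 is true.
  5. (~y7 \/ y5 \/ y3) — y5 is true.
  6. (y9 \/ y5) — y9 is true.
  7. (~y4 \/ y6 \/ y9) — y9 is true.
  8. (y1 \/ y7 \/ y4) — y4 is true.
  9. (~y3 \/ ~y6) — ~y3 is true.
  10. (~y9 \/ ~y4 \/ y5) — y5 is true.
  11. (~y2 \/ ~y3) — ~y3 is true.
  12. (y1 \/ y8) — y8 is true.
  13. (~y4 \/ y2) — y2 is true.
  14. (y5 \/ y3) — y5 is true.
  15. (y6 \/ y8 \/ y9) — y8 is true.
  16. (~y8 \/ ~y1 \/ ~y5) — ~y1 is true.
  17. (~y1 \/ y3) — ~y1 is true.
  18. (~y9 \/ ~y6 \/ y2) — y2 is true.
  19. (~y4 \/ ~y3) — ~y3 is true.
  20. (y8 \/ y3 \/ y9) — y8 is true.
  21. (y6 \/ ~y8) — y6 is true.
  22. (y7 \/ ~y4) — y7 is true.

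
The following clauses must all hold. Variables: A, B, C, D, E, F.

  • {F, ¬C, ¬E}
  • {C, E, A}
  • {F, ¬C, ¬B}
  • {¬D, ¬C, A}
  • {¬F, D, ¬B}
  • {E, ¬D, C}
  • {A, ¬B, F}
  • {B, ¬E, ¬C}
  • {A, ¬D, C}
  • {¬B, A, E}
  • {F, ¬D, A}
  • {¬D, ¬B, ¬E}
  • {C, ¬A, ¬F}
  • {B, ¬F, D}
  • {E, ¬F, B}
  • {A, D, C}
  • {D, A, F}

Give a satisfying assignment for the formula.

A=1, B=1, C=0, D=0, E=0, F=0

Try A = True.
The remaining clauses are satisfied by B = True, C = False, D = False, E = False, F = False.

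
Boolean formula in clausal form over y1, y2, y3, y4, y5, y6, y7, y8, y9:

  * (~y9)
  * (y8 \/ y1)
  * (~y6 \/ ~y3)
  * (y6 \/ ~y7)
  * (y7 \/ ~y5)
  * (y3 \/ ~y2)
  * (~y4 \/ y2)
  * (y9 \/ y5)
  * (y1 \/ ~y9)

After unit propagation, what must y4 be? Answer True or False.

False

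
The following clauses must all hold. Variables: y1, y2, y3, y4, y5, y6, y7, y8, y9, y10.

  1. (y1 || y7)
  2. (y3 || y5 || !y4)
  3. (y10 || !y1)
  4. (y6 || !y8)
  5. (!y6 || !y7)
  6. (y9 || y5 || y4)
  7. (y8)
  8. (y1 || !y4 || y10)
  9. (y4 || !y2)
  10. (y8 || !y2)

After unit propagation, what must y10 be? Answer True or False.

(y8) is a unit clause: y8 = True.
(y6 || !y8) with y8 = True leaves only y6, so y6 = True.
In (!y7 || !y6), !y6 is now false; !y7 must hold, so y7 = False.
(y1 || y7) with y7 = False leaves only y1, so y1 = True.
(!y1 || y10) with y1 = True leaves only y10, so y10 = True.

True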